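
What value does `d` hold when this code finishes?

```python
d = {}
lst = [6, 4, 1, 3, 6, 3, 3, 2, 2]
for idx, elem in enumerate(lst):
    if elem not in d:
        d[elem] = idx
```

Let's trace through this code step by step.

Initialize: d = {}
Initialize: lst = [6, 4, 1, 3, 6, 3, 3, 2, 2]
Entering loop: for idx, elem in enumerate(lst):

After execution: d = {6: 0, 4: 1, 1: 2, 3: 3, 2: 7}
{6: 0, 4: 1, 1: 2, 3: 3, 2: 7}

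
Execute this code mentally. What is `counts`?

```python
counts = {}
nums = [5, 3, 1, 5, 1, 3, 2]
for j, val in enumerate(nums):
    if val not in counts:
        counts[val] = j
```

Let's trace through this code step by step.

Initialize: counts = {}
Initialize: nums = [5, 3, 1, 5, 1, 3, 2]
Entering loop: for j, val in enumerate(nums):

After execution: counts = {5: 0, 3: 1, 1: 2, 2: 6}
{5: 0, 3: 1, 1: 2, 2: 6}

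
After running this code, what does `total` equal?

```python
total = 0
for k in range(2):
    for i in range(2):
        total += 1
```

Let's trace through this code step by step.

Initialize: total = 0
Entering loop: for k in range(2):

After execution: total = 4
4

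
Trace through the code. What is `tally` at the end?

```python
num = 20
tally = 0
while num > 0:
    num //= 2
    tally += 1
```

Let's trace through this code step by step.

Initialize: num = 20
Initialize: tally = 0
Entering loop: while num > 0:

After execution: tally = 5
5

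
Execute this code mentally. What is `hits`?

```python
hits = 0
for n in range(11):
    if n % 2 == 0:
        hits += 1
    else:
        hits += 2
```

Let's trace through this code step by step.

Initialize: hits = 0
Entering loop: for n in range(11):

After execution: hits = 16
16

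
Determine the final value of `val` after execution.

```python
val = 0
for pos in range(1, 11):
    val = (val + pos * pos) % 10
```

Let's trace through this code step by step.

Initialize: val = 0
Entering loop: for pos in range(1, 11):

After execution: val = 5
5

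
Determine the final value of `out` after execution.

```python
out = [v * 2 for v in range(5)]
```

Let's trace through this code step by step.

Initialize: out = [v * 2 for v in range(5)]

After execution: out = [0, 2, 4, 6, 8]
[0, 2, 4, 6, 8]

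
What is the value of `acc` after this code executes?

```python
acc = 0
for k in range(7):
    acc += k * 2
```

Let's trace through this code step by step.

Initialize: acc = 0
Entering loop: for k in range(7):

After execution: acc = 42
42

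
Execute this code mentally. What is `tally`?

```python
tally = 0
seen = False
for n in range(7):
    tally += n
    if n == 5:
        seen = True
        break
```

Let's trace through this code step by step.

Initialize: tally = 0
Initialize: seen = False
Entering loop: for n in range(7):

After execution: tally = 15
15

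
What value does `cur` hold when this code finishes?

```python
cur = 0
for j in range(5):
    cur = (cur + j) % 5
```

Let's trace through this code step by step.

Initialize: cur = 0
Entering loop: for j in range(5):

After execution: cur = 0
0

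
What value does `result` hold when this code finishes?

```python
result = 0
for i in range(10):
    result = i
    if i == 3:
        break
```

Let's trace through this code step by step.

Initialize: result = 0
Entering loop: for i in range(10):

After execution: result = 3
3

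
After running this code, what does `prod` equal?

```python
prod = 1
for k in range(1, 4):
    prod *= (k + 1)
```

Let's trace through this code step by step.

Initialize: prod = 1
Entering loop: for k in range(1, 4):

After execution: prod = 24
24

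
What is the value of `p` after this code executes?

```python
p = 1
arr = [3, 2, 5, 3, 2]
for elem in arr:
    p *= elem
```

Let's trace through this code step by step.

Initialize: p = 1
Initialize: arr = [3, 2, 5, 3, 2]
Entering loop: for elem in arr:

After execution: p = 180
180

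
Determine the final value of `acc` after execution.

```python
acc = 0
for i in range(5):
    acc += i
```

Let's trace through this code step by step.

Initialize: acc = 0
Entering loop: for i in range(5):

After execution: acc = 10
10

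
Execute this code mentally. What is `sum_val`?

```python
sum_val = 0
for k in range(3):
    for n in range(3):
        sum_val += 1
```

Let's trace through this code step by step.

Initialize: sum_val = 0
Entering loop: for k in range(3):

After execution: sum_val = 9
9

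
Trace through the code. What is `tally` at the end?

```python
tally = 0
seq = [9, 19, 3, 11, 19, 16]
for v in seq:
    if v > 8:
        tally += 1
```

Let's trace through this code step by step.

Initialize: tally = 0
Initialize: seq = [9, 19, 3, 11, 19, 16]
Entering loop: for v in seq:

After execution: tally = 5
5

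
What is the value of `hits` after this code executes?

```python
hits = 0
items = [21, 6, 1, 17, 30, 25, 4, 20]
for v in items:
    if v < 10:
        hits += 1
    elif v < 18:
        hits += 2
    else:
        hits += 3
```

Let's trace through this code step by step.

Initialize: hits = 0
Initialize: items = [21, 6, 1, 17, 30, 25, 4, 20]
Entering loop: for v in items:

After execution: hits = 17
17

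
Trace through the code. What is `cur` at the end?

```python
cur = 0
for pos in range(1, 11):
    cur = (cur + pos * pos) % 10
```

Let's trace through this code step by step.

Initialize: cur = 0
Entering loop: for pos in range(1, 11):

After execution: cur = 5
5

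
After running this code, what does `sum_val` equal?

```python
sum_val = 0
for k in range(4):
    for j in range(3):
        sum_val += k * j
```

Let's trace through this code step by step.

Initialize: sum_val = 0
Entering loop: for k in range(4):

After execution: sum_val = 18
18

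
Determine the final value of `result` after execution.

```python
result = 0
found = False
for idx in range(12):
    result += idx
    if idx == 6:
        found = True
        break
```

Let's trace through this code step by step.

Initialize: result = 0
Initialize: found = False
Entering loop: for idx in range(12):

After execution: result = 21
21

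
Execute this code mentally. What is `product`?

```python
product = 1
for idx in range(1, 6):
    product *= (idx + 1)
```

Let's trace through this code step by step.

Initialize: product = 1
Entering loop: for idx in range(1, 6):

After execution: product = 720
720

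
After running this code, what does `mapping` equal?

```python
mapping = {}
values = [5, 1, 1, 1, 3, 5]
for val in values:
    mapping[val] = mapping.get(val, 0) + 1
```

Let's trace through this code step by step.

Initialize: mapping = {}
Initialize: values = [5, 1, 1, 1, 3, 5]
Entering loop: for val in values:

After execution: mapping = {5: 2, 1: 3, 3: 1}
{5: 2, 1: 3, 3: 1}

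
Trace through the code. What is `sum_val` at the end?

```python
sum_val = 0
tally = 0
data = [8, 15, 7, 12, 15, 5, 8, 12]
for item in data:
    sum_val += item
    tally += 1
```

Let's trace through this code step by step.

Initialize: sum_val = 0
Initialize: tally = 0
Initialize: data = [8, 15, 7, 12, 15, 5, 8, 12]
Entering loop: for item in data:

After execution: sum_val = 82
82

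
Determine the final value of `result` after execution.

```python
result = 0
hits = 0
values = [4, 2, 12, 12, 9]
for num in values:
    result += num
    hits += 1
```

Let's trace through this code step by step.

Initialize: result = 0
Initialize: hits = 0
Initialize: values = [4, 2, 12, 12, 9]
Entering loop: for num in values:

After execution: result = 39
39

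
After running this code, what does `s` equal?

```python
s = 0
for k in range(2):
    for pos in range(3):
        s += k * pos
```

Let's trace through this code step by step.

Initialize: s = 0
Entering loop: for k in range(2):

After execution: s = 3
3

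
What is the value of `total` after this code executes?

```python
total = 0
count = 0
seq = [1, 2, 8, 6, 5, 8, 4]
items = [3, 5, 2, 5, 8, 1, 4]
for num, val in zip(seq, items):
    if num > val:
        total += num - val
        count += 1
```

Let's trace through this code step by step.

Initialize: total = 0
Initialize: count = 0
Initialize: seq = [1, 2, 8, 6, 5, 8, 4]
Initialize: items = [3, 5, 2, 5, 8, 1, 4]
Entering loop: for num, val in zip(seq, items):

After execution: total = 14
14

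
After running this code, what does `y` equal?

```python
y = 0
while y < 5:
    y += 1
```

Let's trace through this code step by step.

Initialize: y = 0
Entering loop: while y < 5:

After execution: y = 5
5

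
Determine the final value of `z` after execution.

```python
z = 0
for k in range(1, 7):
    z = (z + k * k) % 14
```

Let's trace through this code step by step.

Initialize: z = 0
Entering loop: for k in range(1, 7):

After execution: z = 7
7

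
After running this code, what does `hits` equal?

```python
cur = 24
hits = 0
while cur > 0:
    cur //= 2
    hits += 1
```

Let's trace through this code step by step.

Initialize: cur = 24
Initialize: hits = 0
Entering loop: while cur > 0:

After execution: hits = 5
5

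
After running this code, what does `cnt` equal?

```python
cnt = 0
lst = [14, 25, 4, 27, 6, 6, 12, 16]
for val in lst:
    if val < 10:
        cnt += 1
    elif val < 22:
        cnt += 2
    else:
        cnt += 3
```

Let's trace through this code step by step.

Initialize: cnt = 0
Initialize: lst = [14, 25, 4, 27, 6, 6, 12, 16]
Entering loop: for val in lst:

After execution: cnt = 15
15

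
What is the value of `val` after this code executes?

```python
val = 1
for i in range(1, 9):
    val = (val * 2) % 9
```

Let's trace through this code step by step.

Initialize: val = 1
Entering loop: for i in range(1, 9):

After execution: val = 4
4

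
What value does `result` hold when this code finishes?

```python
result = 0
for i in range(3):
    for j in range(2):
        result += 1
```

Let's trace through this code step by step.

Initialize: result = 0
Entering loop: for i in range(3):

After execution: result = 6
6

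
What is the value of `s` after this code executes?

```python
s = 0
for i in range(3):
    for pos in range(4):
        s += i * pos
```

Let's trace through this code step by step.

Initialize: s = 0
Entering loop: for i in range(3):

After execution: s = 18
18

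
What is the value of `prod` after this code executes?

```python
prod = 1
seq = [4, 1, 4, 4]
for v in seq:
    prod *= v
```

Let's trace through this code step by step.

Initialize: prod = 1
Initialize: seq = [4, 1, 4, 4]
Entering loop: for v in seq:

After execution: prod = 64
64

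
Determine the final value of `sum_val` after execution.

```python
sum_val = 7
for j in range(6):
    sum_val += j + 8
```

Let's trace through this code step by step.

Initialize: sum_val = 7
Entering loop: for j in range(6):

After execution: sum_val = 70
70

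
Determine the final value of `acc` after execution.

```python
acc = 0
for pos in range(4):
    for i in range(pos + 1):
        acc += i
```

Let's trace through this code step by step.

Initialize: acc = 0
Entering loop: for pos in range(4):

After execution: acc = 10
10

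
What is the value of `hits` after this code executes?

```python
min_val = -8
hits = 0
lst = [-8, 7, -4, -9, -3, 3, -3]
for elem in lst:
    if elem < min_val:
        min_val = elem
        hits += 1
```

Let's trace through this code step by step.

Initialize: min_val = -8
Initialize: hits = 0
Initialize: lst = [-8, 7, -4, -9, -3, 3, -3]
Entering loop: for elem in lst:

After execution: hits = 1
1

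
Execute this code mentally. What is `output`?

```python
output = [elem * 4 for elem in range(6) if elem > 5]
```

Let's trace through this code step by step.

Initialize: output = [elem * 4 for elem in range(6) if elem > 5]

After execution: output = []
[]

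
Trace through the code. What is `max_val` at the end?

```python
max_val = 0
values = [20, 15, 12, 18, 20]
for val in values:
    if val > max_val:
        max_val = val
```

Let's trace through this code step by step.

Initialize: max_val = 0
Initialize: values = [20, 15, 12, 18, 20]
Entering loop: for val in values:

After execution: max_val = 20
20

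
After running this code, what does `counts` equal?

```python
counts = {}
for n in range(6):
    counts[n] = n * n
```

Let's trace through this code step by step.

Initialize: counts = {}
Entering loop: for n in range(6):

After execution: counts = {0: 0, 1: 1, 2: 4, 3: 9, 4: 16, 5: 25}
{0: 0, 1: 1, 2: 4, 3: 9, 4: 16, 5: 25}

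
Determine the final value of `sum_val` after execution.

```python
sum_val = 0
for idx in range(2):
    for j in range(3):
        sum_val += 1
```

Let's trace through this code step by step.

Initialize: sum_val = 0
Entering loop: for idx in range(2):

After execution: sum_val = 6
6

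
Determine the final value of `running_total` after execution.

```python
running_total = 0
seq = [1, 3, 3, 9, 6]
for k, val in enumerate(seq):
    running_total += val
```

Let's trace through this code step by step.

Initialize: running_total = 0
Initialize: seq = [1, 3, 3, 9, 6]
Entering loop: for k, val in enumerate(seq):

After execution: running_total = 22
22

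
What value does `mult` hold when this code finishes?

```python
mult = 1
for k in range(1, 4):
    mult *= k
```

Let's trace through this code step by step.

Initialize: mult = 1
Entering loop: for k in range(1, 4):

After execution: mult = 6
6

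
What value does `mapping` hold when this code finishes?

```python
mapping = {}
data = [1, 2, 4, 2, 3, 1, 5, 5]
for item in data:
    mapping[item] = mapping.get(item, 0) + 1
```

Let's trace through this code step by step.

Initialize: mapping = {}
Initialize: data = [1, 2, 4, 2, 3, 1, 5, 5]
Entering loop: for item in data:

After execution: mapping = {1: 2, 2: 2, 4: 1, 3: 1, 5: 2}
{1: 2, 2: 2, 4: 1, 3: 1, 5: 2}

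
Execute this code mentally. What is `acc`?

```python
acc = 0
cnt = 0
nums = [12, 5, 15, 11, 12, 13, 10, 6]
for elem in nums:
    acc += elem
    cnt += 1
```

Let's trace through this code step by step.

Initialize: acc = 0
Initialize: cnt = 0
Initialize: nums = [12, 5, 15, 11, 12, 13, 10, 6]
Entering loop: for elem in nums:

After execution: acc = 84
84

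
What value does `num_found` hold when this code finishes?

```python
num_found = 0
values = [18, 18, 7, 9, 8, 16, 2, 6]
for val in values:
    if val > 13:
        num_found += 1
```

Let's trace through this code step by step.

Initialize: num_found = 0
Initialize: values = [18, 18, 7, 9, 8, 16, 2, 6]
Entering loop: for val in values:

After execution: num_found = 3
3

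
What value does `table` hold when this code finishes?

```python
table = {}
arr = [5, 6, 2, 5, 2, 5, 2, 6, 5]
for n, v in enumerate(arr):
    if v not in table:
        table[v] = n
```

Let's trace through this code step by step.

Initialize: table = {}
Initialize: arr = [5, 6, 2, 5, 2, 5, 2, 6, 5]
Entering loop: for n, v in enumerate(arr):

After execution: table = {5: 0, 6: 1, 2: 2}
{5: 0, 6: 1, 2: 2}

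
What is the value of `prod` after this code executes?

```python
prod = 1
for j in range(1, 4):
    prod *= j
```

Let's trace through this code step by step.

Initialize: prod = 1
Entering loop: for j in range(1, 4):

After execution: prod = 6
6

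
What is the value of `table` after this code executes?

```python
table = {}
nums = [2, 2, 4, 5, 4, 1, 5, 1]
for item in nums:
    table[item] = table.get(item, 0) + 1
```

Let's trace through this code step by step.

Initialize: table = {}
Initialize: nums = [2, 2, 4, 5, 4, 1, 5, 1]
Entering loop: for item in nums:

After execution: table = {2: 2, 4: 2, 5: 2, 1: 2}
{2: 2, 4: 2, 5: 2, 1: 2}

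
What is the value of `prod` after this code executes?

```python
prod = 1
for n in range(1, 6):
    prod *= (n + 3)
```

Let's trace through this code step by step.

Initialize: prod = 1
Entering loop: for n in range(1, 6):

After execution: prod = 6720
6720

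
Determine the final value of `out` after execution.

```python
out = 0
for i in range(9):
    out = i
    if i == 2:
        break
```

Let's trace through this code step by step.

Initialize: out = 0
Entering loop: for i in range(9):

After execution: out = 2
2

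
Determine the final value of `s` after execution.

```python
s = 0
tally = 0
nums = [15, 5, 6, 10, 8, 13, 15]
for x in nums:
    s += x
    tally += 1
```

Let's trace through this code step by step.

Initialize: s = 0
Initialize: tally = 0
Initialize: nums = [15, 5, 6, 10, 8, 13, 15]
Entering loop: for x in nums:

After execution: s = 72
72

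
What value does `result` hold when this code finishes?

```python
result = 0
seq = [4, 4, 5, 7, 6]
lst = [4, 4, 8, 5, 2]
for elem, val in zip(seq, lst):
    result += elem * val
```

Let's trace through this code step by step.

Initialize: result = 0
Initialize: seq = [4, 4, 5, 7, 6]
Initialize: lst = [4, 4, 8, 5, 2]
Entering loop: for elem, val in zip(seq, lst):

After execution: result = 119
119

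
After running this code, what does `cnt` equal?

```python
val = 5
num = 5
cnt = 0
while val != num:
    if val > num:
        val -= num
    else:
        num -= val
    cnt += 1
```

Let's trace through this code step by step.

Initialize: val = 5
Initialize: num = 5
Initialize: cnt = 0
Entering loop: while val != num:

After execution: cnt = 0
0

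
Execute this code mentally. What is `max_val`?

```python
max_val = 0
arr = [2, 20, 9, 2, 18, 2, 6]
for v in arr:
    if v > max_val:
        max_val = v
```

Let's trace through this code step by step.

Initialize: max_val = 0
Initialize: arr = [2, 20, 9, 2, 18, 2, 6]
Entering loop: for v in arr:

After execution: max_val = 20
20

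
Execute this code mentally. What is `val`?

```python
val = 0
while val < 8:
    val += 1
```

Let's trace through this code step by step.

Initialize: val = 0
Entering loop: while val < 8:

After execution: val = 8
8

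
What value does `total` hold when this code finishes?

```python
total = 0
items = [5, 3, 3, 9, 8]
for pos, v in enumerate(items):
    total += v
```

Let's trace through this code step by step.

Initialize: total = 0
Initialize: items = [5, 3, 3, 9, 8]
Entering loop: for pos, v in enumerate(items):

After execution: total = 28
28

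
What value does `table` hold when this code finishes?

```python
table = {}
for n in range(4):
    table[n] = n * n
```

Let's trace through this code step by step.

Initialize: table = {}
Entering loop: for n in range(4):

After execution: table = {0: 0, 1: 1, 2: 4, 3: 9}
{0: 0, 1: 1, 2: 4, 3: 9}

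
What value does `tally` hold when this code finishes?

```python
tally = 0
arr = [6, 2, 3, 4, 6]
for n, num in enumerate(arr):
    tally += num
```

Let's trace through this code step by step.

Initialize: tally = 0
Initialize: arr = [6, 2, 3, 4, 6]
Entering loop: for n, num in enumerate(arr):

After execution: tally = 21
21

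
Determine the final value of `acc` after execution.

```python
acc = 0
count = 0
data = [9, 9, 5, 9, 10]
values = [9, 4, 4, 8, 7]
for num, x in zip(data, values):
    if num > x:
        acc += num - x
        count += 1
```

Let's trace through this code step by step.

Initialize: acc = 0
Initialize: count = 0
Initialize: data = [9, 9, 5, 9, 10]
Initialize: values = [9, 4, 4, 8, 7]
Entering loop: for num, x in zip(data, values):

After execution: acc = 10
10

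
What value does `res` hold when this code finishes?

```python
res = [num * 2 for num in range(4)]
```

Let's trace through this code step by step.

Initialize: res = [num * 2 for num in range(4)]

After execution: res = [0, 2, 4, 6]
[0, 2, 4, 6]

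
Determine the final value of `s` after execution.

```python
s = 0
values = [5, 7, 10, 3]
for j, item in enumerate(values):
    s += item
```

Let's trace through this code step by step.

Initialize: s = 0
Initialize: values = [5, 7, 10, 3]
Entering loop: for j, item in enumerate(values):

After execution: s = 25
25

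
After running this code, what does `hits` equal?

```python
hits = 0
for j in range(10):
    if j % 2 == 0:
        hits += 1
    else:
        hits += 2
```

Let's trace through this code step by step.

Initialize: hits = 0
Entering loop: for j in range(10):

After execution: hits = 15
15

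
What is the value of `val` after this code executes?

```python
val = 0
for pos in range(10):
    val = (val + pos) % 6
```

Let's trace through this code step by step.

Initialize: val = 0
Entering loop: for pos in range(10):

After execution: val = 3
3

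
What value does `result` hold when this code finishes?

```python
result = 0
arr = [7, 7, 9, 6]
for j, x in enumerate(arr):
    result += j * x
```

Let's trace through this code step by step.

Initialize: result = 0
Initialize: arr = [7, 7, 9, 6]
Entering loop: for j, x in enumerate(arr):

After execution: result = 43
43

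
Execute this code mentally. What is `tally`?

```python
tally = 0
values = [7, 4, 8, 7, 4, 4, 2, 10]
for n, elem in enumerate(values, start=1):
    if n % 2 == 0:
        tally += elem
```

Let's trace through this code step by step.

Initialize: tally = 0
Initialize: values = [7, 4, 8, 7, 4, 4, 2, 10]
Entering loop: for n, elem in enumerate(values, start=1):

After execution: tally = 25
25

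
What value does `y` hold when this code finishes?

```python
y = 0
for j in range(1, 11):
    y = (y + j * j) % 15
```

Let's trace through this code step by step.

Initialize: y = 0
Entering loop: for j in range(1, 11):

After execution: y = 10
10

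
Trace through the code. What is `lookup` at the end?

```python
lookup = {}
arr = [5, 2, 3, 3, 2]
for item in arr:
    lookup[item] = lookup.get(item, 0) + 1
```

Let's trace through this code step by step.

Initialize: lookup = {}
Initialize: arr = [5, 2, 3, 3, 2]
Entering loop: for item in arr:

After execution: lookup = {5: 1, 2: 2, 3: 2}
{5: 1, 2: 2, 3: 2}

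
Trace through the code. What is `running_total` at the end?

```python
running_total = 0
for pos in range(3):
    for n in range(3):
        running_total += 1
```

Let's trace through this code step by step.

Initialize: running_total = 0
Entering loop: for pos in range(3):

After execution: running_total = 9
9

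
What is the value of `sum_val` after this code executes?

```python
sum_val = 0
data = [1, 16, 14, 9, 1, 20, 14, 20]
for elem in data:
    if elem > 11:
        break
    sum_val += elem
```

Let's trace through this code step by step.

Initialize: sum_val = 0
Initialize: data = [1, 16, 14, 9, 1, 20, 14, 20]
Entering loop: for elem in data:

After execution: sum_val = 1
1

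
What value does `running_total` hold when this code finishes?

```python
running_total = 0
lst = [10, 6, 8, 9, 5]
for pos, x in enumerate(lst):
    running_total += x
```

Let's trace through this code step by step.

Initialize: running_total = 0
Initialize: lst = [10, 6, 8, 9, 5]
Entering loop: for pos, x in enumerate(lst):

After execution: running_total = 38
38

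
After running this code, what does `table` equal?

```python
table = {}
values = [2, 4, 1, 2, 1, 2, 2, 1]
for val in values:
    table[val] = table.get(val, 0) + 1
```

Let's trace through this code step by step.

Initialize: table = {}
Initialize: values = [2, 4, 1, 2, 1, 2, 2, 1]
Entering loop: for val in values:

After execution: table = {2: 4, 4: 1, 1: 3}
{2: 4, 4: 1, 1: 3}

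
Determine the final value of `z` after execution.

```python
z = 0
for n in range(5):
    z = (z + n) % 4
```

Let's trace through this code step by step.

Initialize: z = 0
Entering loop: for n in range(5):

After execution: z = 2
2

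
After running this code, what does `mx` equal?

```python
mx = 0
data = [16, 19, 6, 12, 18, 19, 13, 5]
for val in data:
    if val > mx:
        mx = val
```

Let's trace through this code step by step.

Initialize: mx = 0
Initialize: data = [16, 19, 6, 12, 18, 19, 13, 5]
Entering loop: for val in data:

After execution: mx = 19
19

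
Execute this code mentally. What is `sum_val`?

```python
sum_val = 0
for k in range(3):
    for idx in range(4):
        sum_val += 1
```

Let's trace through this code step by step.

Initialize: sum_val = 0
Entering loop: for k in range(3):

After execution: sum_val = 12
12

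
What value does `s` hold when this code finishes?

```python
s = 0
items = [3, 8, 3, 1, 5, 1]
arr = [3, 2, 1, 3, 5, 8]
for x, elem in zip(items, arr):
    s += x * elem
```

Let's trace through this code step by step.

Initialize: s = 0
Initialize: items = [3, 8, 3, 1, 5, 1]
Initialize: arr = [3, 2, 1, 3, 5, 8]
Entering loop: for x, elem in zip(items, arr):

After execution: s = 64
64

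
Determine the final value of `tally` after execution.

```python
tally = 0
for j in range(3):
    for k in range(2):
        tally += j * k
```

Let's trace through this code step by step.

Initialize: tally = 0
Entering loop: for j in range(3):

After execution: tally = 3
3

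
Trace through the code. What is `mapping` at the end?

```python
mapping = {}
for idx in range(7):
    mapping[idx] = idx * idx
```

Let's trace through this code step by step.

Initialize: mapping = {}
Entering loop: for idx in range(7):

After execution: mapping = {0: 0, 1: 1, 2: 4, 3: 9, 4: 16, 5: 25, 6: 36}
{0: 0, 1: 1, 2: 4, 3: 9, 4: 16, 5: 25, 6: 36}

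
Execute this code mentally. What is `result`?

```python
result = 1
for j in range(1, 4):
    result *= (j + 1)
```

Let's trace through this code step by step.

Initialize: result = 1
Entering loop: for j in range(1, 4):

After execution: result = 24
24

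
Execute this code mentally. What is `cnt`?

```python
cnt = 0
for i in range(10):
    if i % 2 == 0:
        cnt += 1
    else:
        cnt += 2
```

Let's trace through this code step by step.

Initialize: cnt = 0
Entering loop: for i in range(10):

After execution: cnt = 15
15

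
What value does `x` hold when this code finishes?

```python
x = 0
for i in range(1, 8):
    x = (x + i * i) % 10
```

Let's trace through this code step by step.

Initialize: x = 0
Entering loop: for i in range(1, 8):

After execution: x = 0
0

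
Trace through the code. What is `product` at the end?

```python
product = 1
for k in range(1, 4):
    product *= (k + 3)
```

Let's trace through this code step by step.

Initialize: product = 1
Entering loop: for k in range(1, 4):

After execution: product = 120
120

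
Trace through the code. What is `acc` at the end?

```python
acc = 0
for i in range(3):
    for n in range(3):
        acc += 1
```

Let's trace through this code step by step.

Initialize: acc = 0
Entering loop: for i in range(3):

After execution: acc = 9
9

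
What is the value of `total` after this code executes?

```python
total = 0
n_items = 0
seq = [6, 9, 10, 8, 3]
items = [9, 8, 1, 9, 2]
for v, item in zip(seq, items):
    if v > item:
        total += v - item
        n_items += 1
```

Let's trace through this code step by step.

Initialize: total = 0
Initialize: n_items = 0
Initialize: seq = [6, 9, 10, 8, 3]
Initialize: items = [9, 8, 1, 9, 2]
Entering loop: for v, item in zip(seq, items):

After execution: total = 11
11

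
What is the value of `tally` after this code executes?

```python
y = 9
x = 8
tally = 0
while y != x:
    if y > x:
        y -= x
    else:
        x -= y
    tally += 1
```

Let's trace through this code step by step.

Initialize: y = 9
Initialize: x = 8
Initialize: tally = 0
Entering loop: while y != x:

After execution: tally = 8
8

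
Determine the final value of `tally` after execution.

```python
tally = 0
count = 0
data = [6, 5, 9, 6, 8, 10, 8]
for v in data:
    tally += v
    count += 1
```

Let's trace through this code step by step.

Initialize: tally = 0
Initialize: count = 0
Initialize: data = [6, 5, 9, 6, 8, 10, 8]
Entering loop: for v in data:

After execution: tally = 52
52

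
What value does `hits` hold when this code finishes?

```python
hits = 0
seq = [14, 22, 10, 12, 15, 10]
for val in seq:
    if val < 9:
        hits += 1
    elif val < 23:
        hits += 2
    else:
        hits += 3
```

Let's trace through this code step by step.

Initialize: hits = 0
Initialize: seq = [14, 22, 10, 12, 15, 10]
Entering loop: for val in seq:

After execution: hits = 12
12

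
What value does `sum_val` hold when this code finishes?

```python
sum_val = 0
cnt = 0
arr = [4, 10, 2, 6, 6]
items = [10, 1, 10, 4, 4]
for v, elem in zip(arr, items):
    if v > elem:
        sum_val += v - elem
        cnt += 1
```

Let's trace through this code step by step.

Initialize: sum_val = 0
Initialize: cnt = 0
Initialize: arr = [4, 10, 2, 6, 6]
Initialize: items = [10, 1, 10, 4, 4]
Entering loop: for v, elem in zip(arr, items):

After execution: sum_val = 13
13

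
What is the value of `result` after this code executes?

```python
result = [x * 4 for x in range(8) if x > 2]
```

Let's trace through this code step by step.

Initialize: result = [x * 4 for x in range(8) if x > 2]

After execution: result = [12, 16, 20, 24, 28]
[12, 16, 20, 24, 28]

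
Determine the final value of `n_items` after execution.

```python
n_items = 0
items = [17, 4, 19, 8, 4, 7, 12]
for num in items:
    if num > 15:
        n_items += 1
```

Let's trace through this code step by step.

Initialize: n_items = 0
Initialize: items = [17, 4, 19, 8, 4, 7, 12]
Entering loop: for num in items:

After execution: n_items = 2
2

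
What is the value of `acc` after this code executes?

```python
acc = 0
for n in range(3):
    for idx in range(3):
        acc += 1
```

Let's trace through this code step by step.

Initialize: acc = 0
Entering loop: for n in range(3):

After execution: acc = 9
9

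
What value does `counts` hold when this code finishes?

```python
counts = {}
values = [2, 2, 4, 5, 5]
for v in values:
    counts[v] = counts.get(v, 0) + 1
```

Let's trace through this code step by step.

Initialize: counts = {}
Initialize: values = [2, 2, 4, 5, 5]
Entering loop: for v in values:

After execution: counts = {2: 2, 4: 1, 5: 2}
{2: 2, 4: 1, 5: 2}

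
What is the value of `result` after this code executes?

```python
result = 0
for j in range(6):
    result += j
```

Let's trace through this code step by step.

Initialize: result = 0
Entering loop: for j in range(6):

After execution: result = 15
15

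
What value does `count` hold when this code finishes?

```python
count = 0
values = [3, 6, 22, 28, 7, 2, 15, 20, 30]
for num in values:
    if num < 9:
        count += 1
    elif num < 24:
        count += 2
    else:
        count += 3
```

Let's trace through this code step by step.

Initialize: count = 0
Initialize: values = [3, 6, 22, 28, 7, 2, 15, 20, 30]
Entering loop: for num in values:

After execution: count = 16
16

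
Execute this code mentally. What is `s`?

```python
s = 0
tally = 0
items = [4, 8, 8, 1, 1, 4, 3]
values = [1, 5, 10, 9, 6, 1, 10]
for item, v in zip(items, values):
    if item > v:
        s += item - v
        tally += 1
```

Let's trace through this code step by step.

Initialize: s = 0
Initialize: tally = 0
Initialize: items = [4, 8, 8, 1, 1, 4, 3]
Initialize: values = [1, 5, 10, 9, 6, 1, 10]
Entering loop: for item, v in zip(items, values):

After execution: s = 9
9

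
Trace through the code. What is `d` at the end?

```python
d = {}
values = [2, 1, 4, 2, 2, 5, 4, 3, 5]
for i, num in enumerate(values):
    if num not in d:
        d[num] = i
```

Let's trace through this code step by step.

Initialize: d = {}
Initialize: values = [2, 1, 4, 2, 2, 5, 4, 3, 5]
Entering loop: for i, num in enumerate(values):

After execution: d = {2: 0, 1: 1, 4: 2, 5: 5, 3: 7}
{2: 0, 1: 1, 4: 2, 5: 5, 3: 7}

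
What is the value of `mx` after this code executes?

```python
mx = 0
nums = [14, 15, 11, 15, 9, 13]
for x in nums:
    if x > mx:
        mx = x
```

Let's trace through this code step by step.

Initialize: mx = 0
Initialize: nums = [14, 15, 11, 15, 9, 13]
Entering loop: for x in nums:

After execution: mx = 15
15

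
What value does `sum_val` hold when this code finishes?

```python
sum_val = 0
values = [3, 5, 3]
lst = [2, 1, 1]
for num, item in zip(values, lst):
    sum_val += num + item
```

Let's trace through this code step by step.

Initialize: sum_val = 0
Initialize: values = [3, 5, 3]
Initialize: lst = [2, 1, 1]
Entering loop: for num, item in zip(values, lst):

After execution: sum_val = 15
15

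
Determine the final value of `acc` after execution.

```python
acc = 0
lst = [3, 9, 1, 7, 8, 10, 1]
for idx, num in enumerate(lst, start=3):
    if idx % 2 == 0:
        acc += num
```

Let's trace through this code step by step.

Initialize: acc = 0
Initialize: lst = [3, 9, 1, 7, 8, 10, 1]
Entering loop: for idx, num in enumerate(lst, start=3):

After execution: acc = 26
26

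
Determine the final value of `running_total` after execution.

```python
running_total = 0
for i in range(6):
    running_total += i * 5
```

Let's trace through this code step by step.

Initialize: running_total = 0
Entering loop: for i in range(6):

After execution: running_total = 75
75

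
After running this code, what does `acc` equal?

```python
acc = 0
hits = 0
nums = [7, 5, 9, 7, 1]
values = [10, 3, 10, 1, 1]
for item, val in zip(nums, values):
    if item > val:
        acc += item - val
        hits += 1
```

Let's trace through this code step by step.

Initialize: acc = 0
Initialize: hits = 0
Initialize: nums = [7, 5, 9, 7, 1]
Initialize: values = [10, 3, 10, 1, 1]
Entering loop: for item, val in zip(nums, values):

After execution: acc = 8
8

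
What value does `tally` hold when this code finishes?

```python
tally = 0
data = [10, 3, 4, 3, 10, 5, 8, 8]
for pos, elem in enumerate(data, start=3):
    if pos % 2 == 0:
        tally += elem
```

Let's trace through this code step by step.

Initialize: tally = 0
Initialize: data = [10, 3, 4, 3, 10, 5, 8, 8]
Entering loop: for pos, elem in enumerate(data, start=3):

After execution: tally = 19
19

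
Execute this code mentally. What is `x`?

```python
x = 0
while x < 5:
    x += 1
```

Let's trace through this code step by step.

Initialize: x = 0
Entering loop: while x < 5:

After execution: x = 5
5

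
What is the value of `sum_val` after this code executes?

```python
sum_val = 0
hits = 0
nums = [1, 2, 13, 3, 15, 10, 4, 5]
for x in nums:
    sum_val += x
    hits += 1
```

Let's trace through this code step by step.

Initialize: sum_val = 0
Initialize: hits = 0
Initialize: nums = [1, 2, 13, 3, 15, 10, 4, 5]
Entering loop: for x in nums:

After execution: sum_val = 53
53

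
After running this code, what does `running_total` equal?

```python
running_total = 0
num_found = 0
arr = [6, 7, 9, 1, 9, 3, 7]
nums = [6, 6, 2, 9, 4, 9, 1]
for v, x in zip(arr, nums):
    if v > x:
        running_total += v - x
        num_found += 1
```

Let's trace through this code step by step.

Initialize: running_total = 0
Initialize: num_found = 0
Initialize: arr = [6, 7, 9, 1, 9, 3, 7]
Initialize: nums = [6, 6, 2, 9, 4, 9, 1]
Entering loop: for v, x in zip(arr, nums):

After execution: running_total = 19
19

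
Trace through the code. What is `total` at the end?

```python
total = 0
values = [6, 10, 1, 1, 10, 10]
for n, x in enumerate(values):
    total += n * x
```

Let's trace through this code step by step.

Initialize: total = 0
Initialize: values = [6, 10, 1, 1, 10, 10]
Entering loop: for n, x in enumerate(values):

After execution: total = 105
105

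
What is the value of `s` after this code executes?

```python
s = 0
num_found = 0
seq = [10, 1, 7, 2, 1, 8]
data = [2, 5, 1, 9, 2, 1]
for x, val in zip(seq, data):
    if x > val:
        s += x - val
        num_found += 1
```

Let's trace through this code step by step.

Initialize: s = 0
Initialize: num_found = 0
Initialize: seq = [10, 1, 7, 2, 1, 8]
Initialize: data = [2, 5, 1, 9, 2, 1]
Entering loop: for x, val in zip(seq, data):

After execution: s = 21
21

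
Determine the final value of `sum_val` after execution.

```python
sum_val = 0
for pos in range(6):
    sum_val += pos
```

Let's trace through this code step by step.

Initialize: sum_val = 0
Entering loop: for pos in range(6):

After execution: sum_val = 15
15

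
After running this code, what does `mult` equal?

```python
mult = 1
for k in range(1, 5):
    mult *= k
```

Let's trace through this code step by step.

Initialize: mult = 1
Entering loop: for k in range(1, 5):

After execution: mult = 24
24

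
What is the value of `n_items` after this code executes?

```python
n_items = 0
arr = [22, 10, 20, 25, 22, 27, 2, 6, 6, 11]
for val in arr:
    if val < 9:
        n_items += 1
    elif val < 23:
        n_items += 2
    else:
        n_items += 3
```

Let's trace through this code step by step.

Initialize: n_items = 0
Initialize: arr = [22, 10, 20, 25, 22, 27, 2, 6, 6, 11]
Entering loop: for val in arr:

After execution: n_items = 19
19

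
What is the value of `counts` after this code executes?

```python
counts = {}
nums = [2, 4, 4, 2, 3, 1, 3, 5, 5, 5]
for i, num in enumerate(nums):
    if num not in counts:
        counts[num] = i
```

Let's trace through this code step by step.

Initialize: counts = {}
Initialize: nums = [2, 4, 4, 2, 3, 1, 3, 5, 5, 5]
Entering loop: for i, num in enumerate(nums):

After execution: counts = {2: 0, 4: 1, 3: 4, 1: 5, 5: 7}
{2: 0, 4: 1, 3: 4, 1: 5, 5: 7}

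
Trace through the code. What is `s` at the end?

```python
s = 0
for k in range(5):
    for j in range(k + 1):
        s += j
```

Let's trace through this code step by step.

Initialize: s = 0
Entering loop: for k in range(5):

After execution: s = 20
20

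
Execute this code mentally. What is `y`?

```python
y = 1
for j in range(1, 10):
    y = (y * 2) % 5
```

Let's trace through this code step by step.

Initialize: y = 1
Entering loop: for j in range(1, 10):

After execution: y = 2
2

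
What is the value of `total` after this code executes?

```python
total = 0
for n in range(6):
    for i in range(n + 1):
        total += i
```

Let's trace through this code step by step.

Initialize: total = 0
Entering loop: for n in range(6):

After execution: total = 35
35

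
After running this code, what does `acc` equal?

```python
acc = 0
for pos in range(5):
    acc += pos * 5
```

Let's trace through this code step by step.

Initialize: acc = 0
Entering loop: for pos in range(5):

After execution: acc = 50
50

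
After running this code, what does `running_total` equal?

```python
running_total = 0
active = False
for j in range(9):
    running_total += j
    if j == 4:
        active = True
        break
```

Let's trace through this code step by step.

Initialize: running_total = 0
Initialize: active = False
Entering loop: for j in range(9):

After execution: running_total = 10
10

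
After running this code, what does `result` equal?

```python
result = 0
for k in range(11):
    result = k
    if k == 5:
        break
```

Let's trace through this code step by step.

Initialize: result = 0
Entering loop: for k in range(11):

After execution: result = 5
5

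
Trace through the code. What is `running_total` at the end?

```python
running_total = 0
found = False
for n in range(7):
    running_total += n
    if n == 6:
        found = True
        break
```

Let's trace through this code step by step.

Initialize: running_total = 0
Initialize: found = False
Entering loop: for n in range(7):

After execution: running_total = 21
21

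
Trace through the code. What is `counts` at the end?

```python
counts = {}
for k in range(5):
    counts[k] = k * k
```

Let's trace through this code step by step.

Initialize: counts = {}
Entering loop: for k in range(5):

After execution: counts = {0: 0, 1: 1, 2: 4, 3: 9, 4: 16}
{0: 0, 1: 1, 2: 4, 3: 9, 4: 16}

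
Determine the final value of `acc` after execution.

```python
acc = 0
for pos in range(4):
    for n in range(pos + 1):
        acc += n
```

Let's trace through this code step by step.

Initialize: acc = 0
Entering loop: for pos in range(4):

After execution: acc = 10
10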